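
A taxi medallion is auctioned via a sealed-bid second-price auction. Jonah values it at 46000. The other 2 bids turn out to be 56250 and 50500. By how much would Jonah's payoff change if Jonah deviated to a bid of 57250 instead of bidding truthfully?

Change in payoff: -10250.

The highest competing bid is 56250.
Bidding truthfully at 46000: the top bid is 56250 (a rival), so Jonah loses. Payoff = 0.
Bidding 57250: Jonah has the top bid, wins, and pays the second-highest bid 56250. Payoff = 46000 − 56250 = -10250.
Change = -10250 − 0 = -10250.
This is the dominant-strategy logic: truthful bidding weakly beats any alternative.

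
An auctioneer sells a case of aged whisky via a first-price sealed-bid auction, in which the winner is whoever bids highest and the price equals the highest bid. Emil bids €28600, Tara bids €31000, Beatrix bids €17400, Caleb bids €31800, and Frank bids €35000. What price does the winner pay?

€35000

Ranking the bids: Frank €35000 > Caleb €31800 > Tara €31000 > Emil €28600 > Beatrix €17400.
Frank is the highest bidder, so Frank wins.
Under the first-price rule, the price is the highest bid: €35000.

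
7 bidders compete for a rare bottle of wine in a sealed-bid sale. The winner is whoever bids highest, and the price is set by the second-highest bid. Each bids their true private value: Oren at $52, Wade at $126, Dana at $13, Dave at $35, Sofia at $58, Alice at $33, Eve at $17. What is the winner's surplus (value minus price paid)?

$68

Sorted high to low: Wade $126; Sofia $58; Oren $52; Dave $35; Alice $33; Eve $17; Dana $13.
Wade wins with the top bid and pays the second-highest, $58.
Surplus = $126 − $58 = $68.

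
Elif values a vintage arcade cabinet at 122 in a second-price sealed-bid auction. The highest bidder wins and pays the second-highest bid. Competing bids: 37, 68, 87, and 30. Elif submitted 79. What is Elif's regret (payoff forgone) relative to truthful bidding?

The highest competing bid is 87.
Bidding truthfully at 122: Elif has the top bid, wins, and pays the second-highest bid 87. Payoff = 122 − 87 = 35.
Bidding 79: the top bid is 87 (a rival), so Elif loses. Payoff = 0.
Regret = truthful payoff − actual payoff = 35 − 0 = 35.

35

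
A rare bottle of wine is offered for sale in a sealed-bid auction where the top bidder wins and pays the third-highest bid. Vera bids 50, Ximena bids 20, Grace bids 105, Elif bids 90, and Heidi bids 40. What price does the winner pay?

The winner pays 50.

Bids in descending order: Grace 105, then Elif 90, then Vera 50, then Heidi 40, then Ximena 20.
Grace is the highest bidder, so Grace wins.
Under the third-price rule, the price is the third-highest bid: 50.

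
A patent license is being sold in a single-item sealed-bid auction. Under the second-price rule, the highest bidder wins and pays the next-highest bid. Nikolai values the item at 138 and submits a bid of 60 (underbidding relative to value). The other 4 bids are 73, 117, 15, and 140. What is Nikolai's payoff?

Nikolai's payoff: 0.

Highest competing bid: 140.
Nikolai's bid 60 is not the highest, so Nikolai loses, pays nothing, and earns zero payoff.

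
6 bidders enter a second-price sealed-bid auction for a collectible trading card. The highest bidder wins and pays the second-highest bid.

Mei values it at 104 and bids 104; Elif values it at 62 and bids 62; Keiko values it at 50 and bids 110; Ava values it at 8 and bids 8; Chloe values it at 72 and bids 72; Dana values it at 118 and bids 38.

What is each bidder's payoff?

Ranking the bids: Keiko 110, then Mei 104, then Chloe 72, then Elif 62, then Dana 38, then Ava 8.
Keiko has the top bid and wins; the price is the second-highest bid, 104.
Keiko's payoff = 50 − 104 = -54. All other bidders lose, so their payoff is 0.

Mei 0, Elif 0, Keiko -54, Ava 0, Chloe 0, Dana 0.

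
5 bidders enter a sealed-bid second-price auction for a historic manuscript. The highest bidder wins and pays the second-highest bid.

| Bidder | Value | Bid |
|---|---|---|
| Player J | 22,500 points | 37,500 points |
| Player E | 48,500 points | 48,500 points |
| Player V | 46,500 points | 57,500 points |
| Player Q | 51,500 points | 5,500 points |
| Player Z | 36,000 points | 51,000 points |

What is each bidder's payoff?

Ordered from highest: Player V 57,500 points > Player Z 51,000 points > Player E 48,500 points > Player J 37,500 points > Player Q 5,500 points.
Player V has the top bid and wins; the price is the second-highest bid, 51,000 points.
Player V's payoff = 46,500 points − 51,000 points = -4,500 points. All other bidders lose, so their payoff is 0.

Payoffs: Player J 0 points, Player E 0 points, Player V -4,500 points, Player Q 0 points, Player Z 0 points.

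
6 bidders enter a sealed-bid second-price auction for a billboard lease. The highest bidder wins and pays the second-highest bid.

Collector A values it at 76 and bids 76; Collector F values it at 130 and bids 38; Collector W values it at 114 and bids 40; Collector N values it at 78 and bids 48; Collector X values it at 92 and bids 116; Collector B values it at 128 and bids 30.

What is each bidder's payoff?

Payoffs: Collector A 0, Collector F 0, Collector W 0, Collector N 0, Collector X 16, Collector B 0.

Sorted high to low: Collector X 116, then Collector A 76, then Collector N 48, then Collector W 40, then Collector F 38, then Collector B 30.
Collector X has the top bid and wins; the price is the second-highest bid, 76.
Collector X's payoff = 92 − 76 = 16. All other bidders lose, so their payoff is 0.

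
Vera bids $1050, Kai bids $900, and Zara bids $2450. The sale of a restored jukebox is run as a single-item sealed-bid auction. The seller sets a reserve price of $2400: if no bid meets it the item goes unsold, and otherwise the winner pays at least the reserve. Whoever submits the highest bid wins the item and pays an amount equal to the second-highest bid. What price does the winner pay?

Ranking the bids: Zara $2450, then Vera $1050, then Kai $900.
Zara has the highest bid, so Zara wins.
The second-highest bid is $1050, but the reserve $2400 is higher, so the price is the reserve.

Price paid: $2400.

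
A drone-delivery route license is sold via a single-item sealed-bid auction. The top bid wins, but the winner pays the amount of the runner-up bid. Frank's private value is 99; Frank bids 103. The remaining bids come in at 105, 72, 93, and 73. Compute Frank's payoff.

Frank's payoff: 0.

Highest competing bid: 105.
Frank's bid 103 is not the highest, so Frank loses, pays nothing, and earns zero payoff.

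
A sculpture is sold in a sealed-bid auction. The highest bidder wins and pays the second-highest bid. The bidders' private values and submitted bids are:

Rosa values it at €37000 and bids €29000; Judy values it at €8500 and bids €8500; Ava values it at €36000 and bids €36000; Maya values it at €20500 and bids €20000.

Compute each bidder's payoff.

Ranking the bids: Ava €36000 > Rosa €29000 > Maya €20000 > Judy €8500.
Ava has the top bid and wins; the price is the second-highest bid, €29000.
Ava's payoff = €36000 − €29000 = €7000. All other bidders lose, so their payoff is 0.

Payoffs: Rosa €0, Judy €0, Ava €7000, Maya €0.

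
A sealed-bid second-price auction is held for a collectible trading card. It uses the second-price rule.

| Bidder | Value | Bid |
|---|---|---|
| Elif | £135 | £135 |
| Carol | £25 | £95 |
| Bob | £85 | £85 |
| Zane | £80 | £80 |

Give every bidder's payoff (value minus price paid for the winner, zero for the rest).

Sorted high to low: Elif £135; Carol £95; Bob £85; Zane £80.
Elif has the top bid and wins; the price is the second-highest bid, £95.
Elif's payoff = £135 − £95 = £40. All other bidders lose, so their payoff is 0.

Payoffs: Elif £40, Carol £0, Bob £0, Zane £0.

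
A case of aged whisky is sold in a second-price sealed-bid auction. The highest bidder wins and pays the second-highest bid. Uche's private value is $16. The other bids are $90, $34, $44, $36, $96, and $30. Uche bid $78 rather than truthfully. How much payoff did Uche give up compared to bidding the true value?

The highest competing bid is $96.
Bidding truthfully at $16: the top bid is $96 (a rival), so Uche loses. Payoff = $0.
Bidding $78: the top bid is $96 (a rival), so Uche loses. Payoff = $0.
Regret = truthful payoff − actual payoff = $0 − $0 = $0.

Regret: $0.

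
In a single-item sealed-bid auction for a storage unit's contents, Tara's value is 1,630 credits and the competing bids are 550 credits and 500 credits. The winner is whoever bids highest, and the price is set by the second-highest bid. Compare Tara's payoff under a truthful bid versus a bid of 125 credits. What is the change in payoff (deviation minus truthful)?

Payoff change: -1,080 credits.

The highest competing bid is 550 credits.
Bidding truthfully at 1,630 credits: Tara has the top bid, wins, and pays the second-highest bid 550 credits. Payoff = 1,630 credits − 550 credits = 1,080 credits.
Bidding 125 credits: the top bid is 550 credits (a rival), so Tara loses. Payoff = 0 credits.
Change = 0 credits − 1,080 credits = -1,080 credits.
Deviating from a truthful bid can only lose payoff in a second-price auction — never gain.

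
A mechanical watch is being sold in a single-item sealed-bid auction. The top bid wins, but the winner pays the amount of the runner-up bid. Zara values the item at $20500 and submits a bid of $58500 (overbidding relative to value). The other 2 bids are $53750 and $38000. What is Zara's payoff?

Highest competing bid: $53750.
Zara's bid $58500 is the highest overall, so Zara wins and pays the second-highest bid, $53750.
Payoff = value − price = $20500 − $53750 = -$33250.

Payoff = -$33250.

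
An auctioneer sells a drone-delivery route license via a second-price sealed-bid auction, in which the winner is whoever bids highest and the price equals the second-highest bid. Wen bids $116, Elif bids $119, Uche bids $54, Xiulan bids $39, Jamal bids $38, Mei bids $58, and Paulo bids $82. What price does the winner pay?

Ranking the bids: Elif $119 > Wen $116 > Paulo $82 > Mei $58 > Uche $54 > Xiulan $39 > Jamal $38.
Elif is the highest bidder, so Elif wins.
Under the second-price rule, the price is the second-highest bid: $116.

Price paid: $116.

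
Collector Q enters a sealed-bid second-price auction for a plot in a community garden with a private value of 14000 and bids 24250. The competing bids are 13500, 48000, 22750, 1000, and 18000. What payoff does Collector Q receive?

Highest competing bid: 48000.
Collector Q's bid 24250 is not the highest, so Collector Q loses, pays nothing, and earns zero payoff.

Collector Q's payoff: 0.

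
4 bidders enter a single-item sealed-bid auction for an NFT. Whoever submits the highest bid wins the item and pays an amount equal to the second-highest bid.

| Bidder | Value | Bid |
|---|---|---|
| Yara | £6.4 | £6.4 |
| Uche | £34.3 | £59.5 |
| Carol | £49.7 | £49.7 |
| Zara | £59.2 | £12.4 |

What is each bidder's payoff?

Bids in descending order: Uche £59.5; Carol £49.7; Zara £12.4; Yara £6.4.
Uche has the top bid and wins; the price is the second-highest bid, £49.7.
Uche's payoff = £34.3 − £49.7 = -£15.4. All other bidders lose, so their payoff is 0.

Payoffs: Yara £0.0, Uche -£15.4, Carol £0.0, Zara £0.0.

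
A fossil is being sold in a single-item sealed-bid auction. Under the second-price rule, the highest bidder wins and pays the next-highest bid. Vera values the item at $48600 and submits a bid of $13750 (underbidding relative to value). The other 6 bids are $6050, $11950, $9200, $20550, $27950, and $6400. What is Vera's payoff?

$0

Highest competing bid: $27950.
Vera's bid $13750 is not the highest, so Vera loses, pays nothing, and earns zero payoff.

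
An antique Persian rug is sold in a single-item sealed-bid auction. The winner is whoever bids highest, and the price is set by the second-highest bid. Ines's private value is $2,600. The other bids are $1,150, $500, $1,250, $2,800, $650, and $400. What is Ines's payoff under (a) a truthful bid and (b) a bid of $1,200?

(a) $0  (b) $0

The highest competing bid is $2,800.
Bidding truthfully at $2,600: the top bid is $2,800 (a rival), so Ines loses. Payoff = $0.
Bidding $1,200: the top bid is $2,800 (a rival), so Ines loses. Payoff = $0.
The bid only affects whether you win, not the price — here both bids land on the same side of the top rival bid, so the deviation is payoff-neutral.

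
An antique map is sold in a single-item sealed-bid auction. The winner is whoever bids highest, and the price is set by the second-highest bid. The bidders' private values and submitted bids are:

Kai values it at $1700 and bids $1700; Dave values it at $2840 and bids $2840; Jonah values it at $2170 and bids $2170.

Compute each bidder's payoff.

Payoffs: Kai $0, Dave $670, Jonah $0.

Bids in descending order: Dave $2840, then Jonah $2170, then Kai $1700.
Dave has the top bid and wins; the price is the second-highest bid, $2170.
Dave's payoff = $2840 − $2170 = $670. All other bidders lose, so their payoff is 0.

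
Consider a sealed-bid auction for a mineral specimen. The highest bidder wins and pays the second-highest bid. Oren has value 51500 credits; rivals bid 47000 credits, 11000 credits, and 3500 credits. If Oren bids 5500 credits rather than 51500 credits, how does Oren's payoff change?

-4500 credits

The highest competing bid is 47000 credits.
Bidding truthfully at 51500 credits: Oren has the top bid, wins, and pays the second-highest bid 47000 credits. Payoff = 51500 credits − 47000 credits = 4500 credits.
Bidding 5500 credits: the top bid is 47000 credits (a rival), so Oren loses. Payoff = 0 credits.
Change = 0 credits − 4500 credits = -4500 credits.
This is the dominant-strategy logic: truthful bidding weakly beats any alternative.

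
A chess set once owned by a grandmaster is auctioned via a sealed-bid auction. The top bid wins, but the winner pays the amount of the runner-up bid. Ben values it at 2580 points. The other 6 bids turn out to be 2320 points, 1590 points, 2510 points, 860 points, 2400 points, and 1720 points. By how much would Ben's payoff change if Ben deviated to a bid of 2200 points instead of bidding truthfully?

Payoff change: -70 points.

The highest competing bid is 2510 points.
Bidding truthfully at 2580 points: Ben has the top bid, wins, and pays the second-highest bid 2510 points. Payoff = 2580 points − 2510 points = 70 points.
Bidding 2200 points: the top bid is 2510 points (a rival), so Ben loses. Payoff = 0 points.
Change = 0 points − 70 points = -70 points.
Deviating from a truthful bid can only lose payoff in a second-price auction — never gain.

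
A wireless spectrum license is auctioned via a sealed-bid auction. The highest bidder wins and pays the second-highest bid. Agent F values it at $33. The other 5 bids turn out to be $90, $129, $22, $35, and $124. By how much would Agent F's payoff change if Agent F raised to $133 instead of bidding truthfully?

Change in payoff: -$96.

The highest competing bid is $129.
Bidding truthfully at $33: the top bid is $129 (a rival), so Agent F loses. Payoff = $0.
Bidding $133: Agent F has the top bid, wins, and pays the second-highest bid $129. Payoff = $33 − $129 = -$96.
Change = -$96 − $0 = -$96.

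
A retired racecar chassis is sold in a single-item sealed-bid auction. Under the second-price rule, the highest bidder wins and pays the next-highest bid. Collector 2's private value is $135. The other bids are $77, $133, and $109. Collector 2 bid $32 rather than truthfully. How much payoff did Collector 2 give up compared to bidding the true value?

The highest competing bid is $133.
Bidding truthfully at $135: Collector 2 has the top bid, wins, and pays the second-highest bid $133. Payoff = $135 − $133 = $2.
Bidding $32: the top bid is $133 (a rival), so Collector 2 loses. Payoff = $0.
Regret = truthful payoff − actual payoff = $2 − $0 = $2.

Regret: $2.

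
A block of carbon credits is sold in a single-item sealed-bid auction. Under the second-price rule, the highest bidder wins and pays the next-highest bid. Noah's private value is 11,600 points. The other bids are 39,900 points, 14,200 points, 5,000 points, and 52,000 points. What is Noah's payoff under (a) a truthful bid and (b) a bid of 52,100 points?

Truthful: 0 points; alternative: -40,400 points.

The highest competing bid is 52,000 points.
Bidding truthfully at 11,600 points: the top bid is 52,000 points (a rival), so Noah loses. Payoff = 0 points.
Bidding 52,100 points: Noah has the top bid, wins, and pays the second-highest bid 52,000 points. Payoff = 11,600 points − 52,000 points = -40,400 points.
Deviating from a truthful bid can only lose payoff in a second-price auction — never gain.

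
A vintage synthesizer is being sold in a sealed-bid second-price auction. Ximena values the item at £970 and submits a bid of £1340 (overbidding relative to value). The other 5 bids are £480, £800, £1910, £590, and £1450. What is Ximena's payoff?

Payoff = £0.

Highest competing bid: £1910.
Ximena's bid £1340 is not the highest, so Ximena loses, pays nothing, and earns zero payoff.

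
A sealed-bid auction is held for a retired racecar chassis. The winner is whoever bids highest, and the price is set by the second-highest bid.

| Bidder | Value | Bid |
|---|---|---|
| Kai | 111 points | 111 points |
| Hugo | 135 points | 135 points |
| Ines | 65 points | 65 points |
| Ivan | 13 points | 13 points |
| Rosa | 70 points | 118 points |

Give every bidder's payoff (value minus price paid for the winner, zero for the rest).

Kai 0 points, Hugo 17 points, Ines 0 points, Ivan 0 points, Rosa 0 points.

Sorted high to low: Hugo 135 points; Rosa 118 points; Kai 111 points; Ines 65 points; Ivan 13 points.
Hugo has the top bid and wins; the price is the second-highest bid, 118 points.
Hugo's payoff = 135 points − 118 points = 17 points. All other bidders lose, so their payoff is 0.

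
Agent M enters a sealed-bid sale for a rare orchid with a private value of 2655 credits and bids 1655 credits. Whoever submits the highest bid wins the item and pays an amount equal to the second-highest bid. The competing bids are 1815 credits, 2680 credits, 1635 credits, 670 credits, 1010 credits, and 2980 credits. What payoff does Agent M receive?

Highest competing bid: 2980 credits.
Agent M's bid 1655 credits is not the highest, so Agent M loses, pays nothing, and earns zero payoff.

0 credits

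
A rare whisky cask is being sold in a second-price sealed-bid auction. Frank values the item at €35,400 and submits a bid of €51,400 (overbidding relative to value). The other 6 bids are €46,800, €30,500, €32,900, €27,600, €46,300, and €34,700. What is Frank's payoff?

-€11,400

Highest competing bid: €46,800.
Frank's bid €51,400 is the highest overall, so Frank wins and pays the second-highest bid, €46,800.
Payoff = value − price = €35,400 − €46,800 = -€11,400.
Overbidding won the item at a price above value — truthful bidding would have avoided this loss.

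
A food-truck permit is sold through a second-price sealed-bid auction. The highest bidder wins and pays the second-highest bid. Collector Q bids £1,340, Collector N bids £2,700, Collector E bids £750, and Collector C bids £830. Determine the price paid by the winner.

Sorted high to low: Collector N £2,700; Collector Q £1,340; Collector C £830; Collector E £750.
Collector N has the highest bid, so Collector N wins.
The second-highest bid is £1,340, so that is what Collector N pays.

The winner pays £1,340.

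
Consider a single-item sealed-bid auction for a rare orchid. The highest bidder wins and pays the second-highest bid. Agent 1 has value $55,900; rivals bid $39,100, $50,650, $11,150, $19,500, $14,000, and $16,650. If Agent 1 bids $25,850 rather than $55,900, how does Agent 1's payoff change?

Payoff change: -$5,250.

The highest competing bid is $50,650.
Bidding truthfully at $55,900: Agent 1 has the top bid, wins, and pays the second-highest bid $50,650. Payoff = $55,900 − $50,650 = $5,250.
Bidding $25,850: the top bid is $50,650 (a rival), so Agent 1 loses. Payoff = $0.
Change = $0 − $5,250 = -$5,250.
This is the dominant-strategy logic: truthful bidding weakly beats any alternative.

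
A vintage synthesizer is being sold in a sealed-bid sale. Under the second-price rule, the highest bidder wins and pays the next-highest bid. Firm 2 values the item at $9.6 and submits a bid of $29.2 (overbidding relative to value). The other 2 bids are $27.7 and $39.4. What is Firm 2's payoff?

Highest competing bid: $39.4.
Firm 2's bid $29.2 is not the highest, so Firm 2 loses, pays nothing, and earns zero payoff.

Payoff = $0.0.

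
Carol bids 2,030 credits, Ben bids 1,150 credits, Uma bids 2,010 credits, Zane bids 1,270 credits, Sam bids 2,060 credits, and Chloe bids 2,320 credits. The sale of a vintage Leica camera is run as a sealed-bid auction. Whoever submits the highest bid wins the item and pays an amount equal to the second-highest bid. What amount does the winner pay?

Ranking the bids: Chloe 2,320 credits; Sam 2,060 credits; Carol 2,030 credits; Uma 2,010 credits; Zane 1,270 credits; Ben 1,150 credits.
Chloe has the highest bid, so Chloe wins.
The second-highest bid is 2,060 credits, so that is what Chloe pays.

The winner pays 2,060 credits.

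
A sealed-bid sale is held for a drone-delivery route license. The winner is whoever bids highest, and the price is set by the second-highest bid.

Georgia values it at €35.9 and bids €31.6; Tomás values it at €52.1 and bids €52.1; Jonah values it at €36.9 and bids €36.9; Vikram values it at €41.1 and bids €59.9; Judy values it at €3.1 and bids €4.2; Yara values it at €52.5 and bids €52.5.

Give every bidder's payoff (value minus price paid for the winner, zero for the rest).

Payoffs: Georgia €0.0, Tomás €0.0, Jonah €0.0, Vikram -€11.4, Judy €0.0, Yara €0.0.

Ordered from highest: Vikram €59.9 > Yara €52.5 > Tomás €52.1 > Jonah €36.9 > Georgia €31.6 > Judy €4.2.
Vikram has the top bid and wins; the price is the second-highest bid, €52.5.
Vikram's payoff = €41.1 − €52.5 = -€11.4. All other bidders lose, so their payoff is 0.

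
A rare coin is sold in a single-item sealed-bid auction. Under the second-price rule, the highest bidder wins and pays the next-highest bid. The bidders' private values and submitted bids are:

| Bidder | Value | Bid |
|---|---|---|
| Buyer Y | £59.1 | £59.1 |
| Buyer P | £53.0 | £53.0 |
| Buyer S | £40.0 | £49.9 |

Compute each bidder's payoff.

Ordered from highest: Buyer Y £59.1; Buyer P £53.0; Buyer S £49.9.
Buyer Y has the top bid and wins; the price is the second-highest bid, £53.0.
Buyer Y's payoff = £59.1 − £53.0 = £6.1. All other bidders lose, so their payoff is 0.

Payoffs: Buyer Y £6.1, Buyer P £0.0, Buyer S £0.0.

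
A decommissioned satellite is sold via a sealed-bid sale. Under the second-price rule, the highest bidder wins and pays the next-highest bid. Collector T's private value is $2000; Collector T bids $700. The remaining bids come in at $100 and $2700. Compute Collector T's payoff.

Highest competing bid: $2700.
Collector T's bid $700 is not the highest, so Collector T loses, pays nothing, and earns zero payoff.

Collector T's payoff: $0.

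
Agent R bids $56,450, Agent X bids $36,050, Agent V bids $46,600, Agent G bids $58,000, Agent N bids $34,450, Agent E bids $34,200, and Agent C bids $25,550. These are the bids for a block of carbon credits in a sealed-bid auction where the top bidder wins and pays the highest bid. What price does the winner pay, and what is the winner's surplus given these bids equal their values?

Ordered from highest: Agent G $58,000, then Agent R $56,450, then Agent V $46,600, then Agent X $36,050, then Agent N $34,450, then Agent E $34,200, then Agent C $25,550.
Agent G is the highest bidder, so Agent G wins.
Under the first-price rule, the price is the highest bid: $58,000.
Surplus = $58,000 − $58,000 = $0.

The winner pays $58,000 for a surplus of $0.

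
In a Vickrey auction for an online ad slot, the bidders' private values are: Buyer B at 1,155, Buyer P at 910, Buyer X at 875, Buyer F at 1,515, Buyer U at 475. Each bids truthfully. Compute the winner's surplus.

Bids in descending order: Buyer F 1,515, then Buyer B 1,155, then Buyer P 910, then Buyer X 875, then Buyer U 475.
Buyer F wins with the top bid and pays the second-highest, 1,155.
Surplus = 1,515 − 1,155 = 360.

360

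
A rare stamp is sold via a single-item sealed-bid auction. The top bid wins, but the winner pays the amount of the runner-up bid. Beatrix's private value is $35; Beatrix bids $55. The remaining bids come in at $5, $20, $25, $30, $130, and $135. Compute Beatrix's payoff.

Highest competing bid: $135.
Beatrix's bid $55 is not the highest, so Beatrix loses, pays nothing, and earns zero payoff.

Payoff = $0.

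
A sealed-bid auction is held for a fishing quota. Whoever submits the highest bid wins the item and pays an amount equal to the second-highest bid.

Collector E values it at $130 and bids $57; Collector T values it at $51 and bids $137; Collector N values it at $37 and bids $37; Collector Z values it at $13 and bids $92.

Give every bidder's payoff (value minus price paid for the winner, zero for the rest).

Bids in descending order: Collector T $137, then Collector Z $92, then Collector E $57, then Collector N $37.
Collector T has the top bid and wins; the price is the second-highest bid, $92.
Collector T's payoff = $51 − $92 = -$41. All other bidders lose, so their payoff is 0.

Collector E $0, Collector T -$41, Collector N $0, Collector Z $0.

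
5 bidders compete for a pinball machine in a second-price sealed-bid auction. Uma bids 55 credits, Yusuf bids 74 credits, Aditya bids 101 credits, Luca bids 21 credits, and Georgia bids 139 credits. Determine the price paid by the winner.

Price paid: 101 credits.

Sorted high to low: Georgia 139 credits > Aditya 101 credits > Yusuf 74 credits > Uma 55 credits > Luca 21 credits.
Georgia has the highest bid, so Georgia wins.
The second-highest bid is 101 credits, so that is what Georgia pays.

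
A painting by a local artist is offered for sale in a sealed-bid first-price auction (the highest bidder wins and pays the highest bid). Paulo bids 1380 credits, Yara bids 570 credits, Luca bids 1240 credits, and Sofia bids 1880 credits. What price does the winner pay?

Bids in descending order: Sofia 1880 credits, then Paulo 1380 credits, then Luca 1240 credits, then Yara 570 credits.
Sofia is the highest bidder, so Sofia wins.
Under the first-price rule, the price is the highest bid: 1880 credits.

The winner pays 1880 credits.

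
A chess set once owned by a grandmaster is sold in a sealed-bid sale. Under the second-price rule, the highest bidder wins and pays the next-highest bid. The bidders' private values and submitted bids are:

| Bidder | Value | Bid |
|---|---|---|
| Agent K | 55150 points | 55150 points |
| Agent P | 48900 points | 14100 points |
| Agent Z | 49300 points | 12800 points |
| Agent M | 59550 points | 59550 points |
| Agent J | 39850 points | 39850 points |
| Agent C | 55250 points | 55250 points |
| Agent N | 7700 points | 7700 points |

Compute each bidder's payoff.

Agent K 0 points, Agent P 0 points, Agent Z 0 points, Agent M 4300 points, Agent J 0 points, Agent C 0 points, Agent N 0 points.

Ordered from highest: Agent M 59550 points > Agent C 55250 points > Agent K 55150 points > Agent J 39850 points > Agent P 14100 points > Agent Z 12800 points > Agent N 7700 points.
Agent M has the top bid and wins; the price is the second-highest bid, 55250 points.
Agent M's payoff = 59550 points − 55250 points = 4300 points. All other bidders lose, so their payoff is 0.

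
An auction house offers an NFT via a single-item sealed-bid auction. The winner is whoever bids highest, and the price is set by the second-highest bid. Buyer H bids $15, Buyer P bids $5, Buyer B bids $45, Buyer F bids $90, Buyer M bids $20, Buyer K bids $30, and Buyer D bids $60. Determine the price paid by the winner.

Ranking the bids: Buyer F $90 > Buyer D $60 > Buyer B $45 > Buyer K $30 > Buyer M $20 > Buyer H $15 > Buyer P $5.
Buyer F has the highest bid, so Buyer F wins.
The second-highest bid is $60, so that is what Buyer F pays.

Price paid: $60.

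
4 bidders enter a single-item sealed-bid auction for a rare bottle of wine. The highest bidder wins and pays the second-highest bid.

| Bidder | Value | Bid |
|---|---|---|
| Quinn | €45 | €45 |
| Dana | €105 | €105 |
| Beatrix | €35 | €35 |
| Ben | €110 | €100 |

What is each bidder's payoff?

Ordered from highest: Dana €105 > Ben €100 > Quinn €45 > Beatrix €35.
Dana has the top bid and wins; the price is the second-highest bid, €100.
Dana's payoff = €105 − €100 = €5. All other bidders lose, so their payoff is 0.

Quinn €0, Dana €5, Beatrix €0, Ben €0.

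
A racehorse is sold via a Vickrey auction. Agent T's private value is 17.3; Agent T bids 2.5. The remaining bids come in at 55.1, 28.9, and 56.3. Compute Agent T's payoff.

Highest competing bid: 56.3.
Agent T's bid 2.5 is not the highest, so Agent T loses, pays nothing, and earns zero payoff.

Payoff = 0.0.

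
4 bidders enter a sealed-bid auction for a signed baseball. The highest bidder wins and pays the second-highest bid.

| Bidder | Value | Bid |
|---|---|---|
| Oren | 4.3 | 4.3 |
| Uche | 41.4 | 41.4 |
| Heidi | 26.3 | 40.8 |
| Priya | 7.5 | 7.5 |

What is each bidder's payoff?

Ordered from highest: Uche 41.4 > Heidi 40.8 > Priya 7.5 > Oren 4.3.
Uche has the top bid and wins; the price is the second-highest bid, 40.8.
Uche's payoff = 41.4 − 40.8 = 0.6. All other bidders lose, so their payoff is 0.

Oren 0.0, Uche 0.6, Heidi 0.0, Priya 0.0.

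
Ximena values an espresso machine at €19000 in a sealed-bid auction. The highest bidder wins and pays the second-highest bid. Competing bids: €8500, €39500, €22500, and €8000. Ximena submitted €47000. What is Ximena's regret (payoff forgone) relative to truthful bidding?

The highest competing bid is €39500.
Bidding truthfully at €19000: the top bid is €39500 (a rival), so Ximena loses. Payoff = €0.
Bidding €47000: Ximena has the top bid, wins, and pays the second-highest bid €39500. Payoff = €19000 − €39500 = -€20500.
Regret = truthful payoff − actual payoff = €0 − -€20500 = €20500.
Deviating from a truthful bid can only lose payoff in a second-price auction — never gain.

Payoff forgone: €20500.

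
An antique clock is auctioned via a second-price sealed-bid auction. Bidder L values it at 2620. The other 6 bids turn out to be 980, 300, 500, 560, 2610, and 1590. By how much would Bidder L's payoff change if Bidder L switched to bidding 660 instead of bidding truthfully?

The highest competing bid is 2610.
Bidding truthfully at 2620: Bidder L has the top bid, wins, and pays the second-highest bid 2610. Payoff = 2620 − 2610 = 10.
Bidding 660: the top bid is 2610 (a rival), so Bidder L loses. Payoff = 0.
Change = 0 − 10 = -10.

Payoff change: -10.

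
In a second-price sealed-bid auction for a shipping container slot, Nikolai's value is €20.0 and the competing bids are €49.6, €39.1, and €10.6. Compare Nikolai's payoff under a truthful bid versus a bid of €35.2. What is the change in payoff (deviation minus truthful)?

Change in payoff: €0.0.

The highest competing bid is €49.6.
Bidding truthfully at €20.0: the top bid is €49.6 (a rival), so Nikolai loses. Payoff = €0.0.
Bidding €35.2: the top bid is €49.6 (a rival), so Nikolai loses. Payoff = €0.0.
Change = €0.0 − €0.0 = €0.0.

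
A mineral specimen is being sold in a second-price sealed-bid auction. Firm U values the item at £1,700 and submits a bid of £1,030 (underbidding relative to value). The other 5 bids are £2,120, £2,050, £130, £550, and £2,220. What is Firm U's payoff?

£0

Highest competing bid: £2,220.
Firm U's bid £1,030 is not the highest, so Firm U loses, pays nothing, and earns zero payoff.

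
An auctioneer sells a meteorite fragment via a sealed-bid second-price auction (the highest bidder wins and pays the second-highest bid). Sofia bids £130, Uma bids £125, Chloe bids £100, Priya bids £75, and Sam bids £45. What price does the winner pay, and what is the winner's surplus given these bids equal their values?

Price £125; surplus £5.

Sorted high to low: Sofia £130; Uma £125; Chloe £100; Priya £75; Sam £45.
Sofia is the highest bidder, so Sofia wins.
Under the second-price rule, the price is the second-highest bid: £125.
Surplus = £130 − £125 = £5.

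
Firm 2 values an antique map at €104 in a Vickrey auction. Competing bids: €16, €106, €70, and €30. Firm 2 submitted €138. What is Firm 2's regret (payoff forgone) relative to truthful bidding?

The highest competing bid is €106.
Bidding truthfully at €104: the top bid is €106 (a rival), so Firm 2 loses. Payoff = €0.
Bidding €138: Firm 2 has the top bid, wins, and pays the second-highest bid €106. Payoff = €104 − €106 = -€2.
Regret = truthful payoff − actual payoff = €0 − -€2 = €2.

Regret: €2.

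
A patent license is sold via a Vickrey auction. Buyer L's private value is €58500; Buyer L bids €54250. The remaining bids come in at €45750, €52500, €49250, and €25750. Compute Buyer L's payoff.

Highest competing bid: €52500.
Buyer L's bid €54250 is the highest overall, so Buyer L wins and pays the second-highest bid, €52500.
Payoff = value − price = €58500 − €52500 = €6000.

€6000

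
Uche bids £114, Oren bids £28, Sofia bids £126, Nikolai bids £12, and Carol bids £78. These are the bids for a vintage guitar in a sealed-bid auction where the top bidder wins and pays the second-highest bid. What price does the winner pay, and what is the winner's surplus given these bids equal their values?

Price £114; surplus £12.

Sorted high to low: Sofia £126, then Uche £114, then Carol £78, then Oren £28, then Nikolai £12.
Sofia is the highest bidder, so Sofia wins.
Under the second-price rule, the price is the second-highest bid: £114.
Surplus = £126 − £114 = £12.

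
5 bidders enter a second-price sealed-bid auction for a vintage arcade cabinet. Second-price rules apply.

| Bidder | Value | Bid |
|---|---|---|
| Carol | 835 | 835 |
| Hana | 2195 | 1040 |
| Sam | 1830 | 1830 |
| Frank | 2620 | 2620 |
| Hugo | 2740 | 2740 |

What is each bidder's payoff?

Ranking the bids: Hugo 2740, then Frank 2620, then Sam 1830, then Hana 1040, then Carol 835.
Hugo has the top bid and wins; the price is the second-highest bid, 2620.
Hugo's payoff = 2740 − 2620 = 120. All other bidders lose, so their payoff is 0.

Carol 0, Hana 0, Sam 0, Frank 0, Hugo 120.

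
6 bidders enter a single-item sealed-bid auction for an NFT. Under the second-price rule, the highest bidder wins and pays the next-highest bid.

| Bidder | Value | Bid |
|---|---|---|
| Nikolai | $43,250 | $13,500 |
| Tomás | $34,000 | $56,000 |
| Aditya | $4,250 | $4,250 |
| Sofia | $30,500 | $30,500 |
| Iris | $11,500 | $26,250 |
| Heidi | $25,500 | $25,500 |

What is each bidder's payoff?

Bids in descending order: Tomás $56,000 > Sofia $30,500 > Iris $26,250 > Heidi $25,500 > Nikolai $13,500 > Aditya $4,250.
Tomás has the top bid and wins; the price is the second-highest bid, $30,500.
Tomás's payoff = $34,000 − $30,500 = $3,500. All other bidders lose, so their payoff is 0.

Payoffs: Nikolai $0, Tomás $3,500, Aditya $0, Sofia $0, Iris $0, Heidi $0.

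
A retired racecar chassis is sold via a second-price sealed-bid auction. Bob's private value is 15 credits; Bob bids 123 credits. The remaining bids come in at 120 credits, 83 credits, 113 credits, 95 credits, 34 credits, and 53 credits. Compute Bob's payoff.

Payoff = -105 credits.

Highest competing bid: 120 credits.
Bob's bid 123 credits is the highest overall, so Bob wins and pays the second-highest bid, 120 credits.
Payoff = value − price = 15 credits − 120 credits = -105 credits.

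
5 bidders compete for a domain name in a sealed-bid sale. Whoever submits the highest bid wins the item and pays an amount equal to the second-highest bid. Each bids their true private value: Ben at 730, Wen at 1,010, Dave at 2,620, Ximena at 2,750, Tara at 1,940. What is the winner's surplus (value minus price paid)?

Bids in descending order: Ximena 2,750; Dave 2,620; Tara 1,940; Wen 1,010; Ben 730.
Ximena wins with the top bid and pays the second-highest, 2,620.
Surplus = 2,750 − 2,620 = 130.

Winner's surplus: 130.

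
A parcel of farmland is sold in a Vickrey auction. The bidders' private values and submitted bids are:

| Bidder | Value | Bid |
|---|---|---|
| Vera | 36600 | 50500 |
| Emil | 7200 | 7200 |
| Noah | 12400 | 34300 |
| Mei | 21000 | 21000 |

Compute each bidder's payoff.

Vera 2300, Emil 0, Noah 0, Mei 0.

Ranking the bids: Vera 50500, then Noah 34300, then Mei 21000, then Emil 7200.
Vera has the top bid and wins; the price is the second-highest bid, 34300.
Vera's payoff = 36600 − 34300 = 2300. All other bidders lose, so their payoff is 0.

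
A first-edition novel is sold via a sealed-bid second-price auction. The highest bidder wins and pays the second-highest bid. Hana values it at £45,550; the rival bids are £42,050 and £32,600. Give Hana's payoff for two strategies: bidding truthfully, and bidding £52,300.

The highest competing bid is £42,050.
Bidding truthfully at £45,550: Hana has the top bid, wins, and pays the second-highest bid £42,050. Payoff = £45,550 − £42,050 = £3,500.
Bidding £52,300: Hana has the top bid, wins, and pays the second-highest bid £42,050. Payoff = £45,550 − £42,050 = £3,500.

(a) £3,500  (b) £3,500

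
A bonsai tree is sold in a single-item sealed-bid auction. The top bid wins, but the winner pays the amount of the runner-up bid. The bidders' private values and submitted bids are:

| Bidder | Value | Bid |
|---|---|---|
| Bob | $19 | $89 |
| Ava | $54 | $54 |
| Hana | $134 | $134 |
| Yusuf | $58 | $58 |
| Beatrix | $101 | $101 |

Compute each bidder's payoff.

Bob $0, Ava $0, Hana $33, Yusuf $0, Beatrix $0.

Bids in descending order: Hana $134 > Beatrix $101 > Bob $89 > Yusuf $58 > Ava $54.
Hana has the top bid and wins; the price is the second-highest bid, $101.
Hana's payoff = $134 − $101 = $33. All other bidders lose, so their payoff is 0.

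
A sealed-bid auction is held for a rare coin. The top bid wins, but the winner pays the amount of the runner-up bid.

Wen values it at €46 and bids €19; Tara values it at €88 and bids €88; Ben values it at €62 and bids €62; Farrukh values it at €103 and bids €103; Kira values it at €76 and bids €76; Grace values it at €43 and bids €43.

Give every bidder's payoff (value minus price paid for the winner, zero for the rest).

Payoffs: Wen €0, Tara €0, Ben €0, Farrukh €15, Kira €0, Grace €0.

Ranking the bids: Farrukh €103 > Tara €88 > Kira €76 > Ben €62 > Grace €43 > Wen €19.
Farrukh has the top bid and wins; the price is the second-highest bid, €88.
Farrukh's payoff = €103 − €88 = €15. All other bidders lose, so their payoff is 0.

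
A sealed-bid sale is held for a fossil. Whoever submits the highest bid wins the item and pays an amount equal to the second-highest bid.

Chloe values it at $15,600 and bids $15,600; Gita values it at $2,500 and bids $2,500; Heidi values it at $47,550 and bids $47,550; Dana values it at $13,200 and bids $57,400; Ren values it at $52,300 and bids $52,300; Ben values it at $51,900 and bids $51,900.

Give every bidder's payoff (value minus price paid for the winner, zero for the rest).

Bids in descending order: Dana $57,400, then Ren $52,300, then Ben $51,900, then Heidi $47,550, then Chloe $15,600, then Gita $2,500.
Dana has the top bid and wins; the price is the second-highest bid, $52,300.
Dana's payoff = $13,200 − $52,300 = -$39,100. All other bidders lose, so their payoff is 0.

Payoffs: Chloe $0, Gita $0, Heidi $0, Dana -$39,100, Ren $0, Ben $0.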